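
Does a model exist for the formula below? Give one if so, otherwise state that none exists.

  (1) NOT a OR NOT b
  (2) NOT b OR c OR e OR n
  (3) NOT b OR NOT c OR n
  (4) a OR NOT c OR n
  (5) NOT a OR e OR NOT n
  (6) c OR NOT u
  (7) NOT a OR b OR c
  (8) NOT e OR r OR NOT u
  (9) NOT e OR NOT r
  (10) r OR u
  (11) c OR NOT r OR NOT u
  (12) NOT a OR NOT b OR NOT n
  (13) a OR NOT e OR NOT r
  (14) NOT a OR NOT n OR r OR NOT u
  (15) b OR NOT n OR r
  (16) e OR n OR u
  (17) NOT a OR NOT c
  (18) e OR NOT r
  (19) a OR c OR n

Set a = False.
Set e = False.
  then (e OR NOT r) forces r = False.
  then (r OR u) forces u = True.
  then (c OR NOT u) forces c = True.
  then (a OR NOT c OR n) forces n = True.
  then (b OR NOT n OR r) forces b = True.
All clauses satisfied.

a = False; e = False; n = True; u = True; r = False; b = True; c = True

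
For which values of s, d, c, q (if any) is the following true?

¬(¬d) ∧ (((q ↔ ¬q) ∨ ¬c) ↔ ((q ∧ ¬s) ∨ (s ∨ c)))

s = True; d = True; c = False; q = True

  ¬(¬d) = True
    ¬d = False
  ((q ↔ ¬q) ∨ ¬c) ↔ ((q ∧ ¬s) ∨ (s ∨ c)) = True
    (q ↔ ¬q) ∨ ¬c = True
      q ↔ ¬q = False
        ¬q = False
      ¬c = True
    (q ∧ ¬s) ∨ (s ∨ c) = True
      q ∧ ¬s = False
        ¬s = False
      s ∨ c = True
Both conjuncts True, so the formula holds.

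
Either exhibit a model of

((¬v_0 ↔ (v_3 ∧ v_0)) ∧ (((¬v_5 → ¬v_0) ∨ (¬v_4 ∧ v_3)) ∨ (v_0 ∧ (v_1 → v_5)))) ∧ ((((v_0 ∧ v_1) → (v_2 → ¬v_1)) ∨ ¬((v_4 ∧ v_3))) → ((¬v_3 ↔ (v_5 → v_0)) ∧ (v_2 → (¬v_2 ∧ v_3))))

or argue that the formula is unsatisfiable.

v_0 = True, v_1 = False, v_2 = False, v_3 = False, v_4 = False, v_5 = True

  (¬v_0 ↔ (v_3 ∧ v_0)) ∧ (((¬v_5 → ¬v_0) ∨ (¬v_4 ∧ v_3)) ∨ (v_0 ∧ (v_1 → v_5))) = True
    ¬v_0 ↔ (v_3 ∧ v_0) = True
      ¬v_0 = False
      v_3 ∧ v_0 = False
    ((¬v_5 → ¬v_0) ∨ (¬v_4 ∧ v_3)) ∨ (v_0 ∧ (v_1 → v_5)) = True
      (¬v_5 → ¬v_0) ∨ (¬v_4 ∧ v_3) = True
        ¬v_5 → ¬v_0 = True
          ¬v_5 = False
          ¬v_0 = False
        ¬v_4 ∧ v_3 = False
          ¬v_4 = True
      v_0 ∧ (v_1 → v_5) = True
        v_1 → v_5 = True
  (((v_0 ∧ v_1) → (v_2 → ¬v_1)) ∨ ¬((v_4 ∧ v_3))) → ((¬v_3 ↔ (v_5 → v_0)) ∧ (v_2 → (¬v_2 ∧ v_3))) = True
    ((v_0 ∧ v_1) → (v_2 → ¬v_1)) ∨ ¬((v_4 ∧ v_3)) = True
      (v_0 ∧ v_1) → (v_2 → ¬v_1) = True
        v_0 ∧ v_1 = False
        v_2 → ¬v_1 = True
          ¬v_1 = True
      ¬((v_4 ∧ v_3)) = True
        v_4 ∧ v_3 = False
    (¬v_3 ↔ (v_5 → v_0)) ∧ (v_2 → (¬v_2 ∧ v_3)) = True
      ¬v_3 ↔ (v_5 → v_0) = True
        ¬v_3 = True
        v_5 → v_0 = True
      v_2 → (¬v_2 ∧ v_3) = True
        ¬v_2 ∧ v_3 = False
          ¬v_2 = True
Both conjuncts True, so the formula holds.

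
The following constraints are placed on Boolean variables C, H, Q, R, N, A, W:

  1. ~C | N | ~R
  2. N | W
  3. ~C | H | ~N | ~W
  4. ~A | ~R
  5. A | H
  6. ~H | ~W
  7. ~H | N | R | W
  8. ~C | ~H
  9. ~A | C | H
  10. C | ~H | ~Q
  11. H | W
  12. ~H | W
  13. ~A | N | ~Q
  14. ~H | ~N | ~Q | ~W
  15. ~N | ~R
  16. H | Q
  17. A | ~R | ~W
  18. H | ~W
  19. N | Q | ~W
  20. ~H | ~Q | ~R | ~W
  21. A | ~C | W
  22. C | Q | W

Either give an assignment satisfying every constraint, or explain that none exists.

Case W = True:
  (~H | ~W) forces H = False.
  Clause (H | ~W) is falsified — contradiction.
Case W = False:
  (N | W) forces N = True.
  (H | W) forces H = True.
  Clause (~H | W) is falsified — contradiction.
Both cases fail, so the formula is unsatisfiable.

No satisfying assignment exists.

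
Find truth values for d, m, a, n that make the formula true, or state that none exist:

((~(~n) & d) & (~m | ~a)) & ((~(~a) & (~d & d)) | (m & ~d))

UNSATISFIABLE

Case d = True: the conjunct (~(~a) & (~d & d)) | (m & ~d) becomes (~(~a) & False) | (m & False) = False.
Case d = False: the conjunct d is False.
Both cases fail — unsatisfiable.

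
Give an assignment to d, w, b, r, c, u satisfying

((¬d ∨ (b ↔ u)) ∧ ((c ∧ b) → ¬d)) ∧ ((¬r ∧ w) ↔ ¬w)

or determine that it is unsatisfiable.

d=T, w=T, b=T, r=T, c=F, u=T

  (¬d ∨ (b ↔ u)) ∧ ((c ∧ b) → ¬d) = True
    ¬d ∨ (b ↔ u) = True
      ¬d = False
      b ↔ u = True
    (c ∧ b) → ¬d = True
      c ∧ b = False
      ¬d = False
  (¬r ∧ w) ↔ ¬w = True
    ¬r ∧ w = False
      ¬r = False
    ¬w = False
Both conjuncts True, so the formula holds.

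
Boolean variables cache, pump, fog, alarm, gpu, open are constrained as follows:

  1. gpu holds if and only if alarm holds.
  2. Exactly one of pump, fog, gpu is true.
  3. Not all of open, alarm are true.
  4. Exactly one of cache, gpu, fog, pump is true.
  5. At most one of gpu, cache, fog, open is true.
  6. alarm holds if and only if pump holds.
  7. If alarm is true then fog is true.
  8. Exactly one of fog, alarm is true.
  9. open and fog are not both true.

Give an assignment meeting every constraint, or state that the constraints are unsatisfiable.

cache: False; pump: False; fog: True; alarm: False; gpu: False; open: False

  (1) gpu=F, alarm=F — same ✓
  (2) {pump, fog, gpu}: 1 true — exactly one ✓
  (3) {open, alarm}: 0/2 true — not all ✓
  (4) {cache, gpu, fog, pump}: 1 true — exactly one ✓
  (5) {gpu, cache, fog, open}: 1 true — at most one ✓
  (6) alarm=F, pump=F — same ✓
  (7) alarm=F ⇒ fog: vacuous ✓
  (8) {fog, alarm}: 1 true — exactly one ✓
  (9) open=F, fog=T — not both ✓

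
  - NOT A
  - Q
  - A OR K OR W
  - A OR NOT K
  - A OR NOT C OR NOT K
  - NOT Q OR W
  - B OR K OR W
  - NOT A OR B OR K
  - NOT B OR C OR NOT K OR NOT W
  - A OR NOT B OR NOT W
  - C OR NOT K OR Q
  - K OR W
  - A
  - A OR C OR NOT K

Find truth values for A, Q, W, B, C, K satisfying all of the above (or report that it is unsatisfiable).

Case A = True:
  Clause (NOT A) is falsified — contradiction.
Case A = False:
  Clause (A) is falsified — contradiction.
Both cases fail, so the formula is unsatisfiable.

Unsatisfiable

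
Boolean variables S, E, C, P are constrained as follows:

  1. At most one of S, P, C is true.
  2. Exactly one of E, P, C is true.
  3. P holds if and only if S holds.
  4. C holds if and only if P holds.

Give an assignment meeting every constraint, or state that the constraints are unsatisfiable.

S = False; E = True; C = False; P = False

  (1) {S, P, C}: 0 true — at most one ✓
  (2) {E, P, C}: 1 true — exactly one ✓
  (3) P=F, S=F — same ✓
  (4) C=F, P=F — same ✓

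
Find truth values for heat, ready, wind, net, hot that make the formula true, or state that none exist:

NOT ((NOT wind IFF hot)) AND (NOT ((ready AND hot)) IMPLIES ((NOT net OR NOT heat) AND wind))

heat = False, ready = False, wind = True, net = False, hot = True

  NOT ((NOT wind IFF hot)) = True
    NOT wind IFF hot = False
      NOT wind = False
  NOT ((ready AND hot)) IMPLIES ((NOT net OR NOT heat) AND wind) = True
    NOT ((ready AND hot)) = True
      ready AND hot = False
    (NOT net OR NOT heat) AND wind = True
      NOT net OR NOT heat = True
        NOT net = True
        NOT heat = True
Both conjuncts True, so the formula holds.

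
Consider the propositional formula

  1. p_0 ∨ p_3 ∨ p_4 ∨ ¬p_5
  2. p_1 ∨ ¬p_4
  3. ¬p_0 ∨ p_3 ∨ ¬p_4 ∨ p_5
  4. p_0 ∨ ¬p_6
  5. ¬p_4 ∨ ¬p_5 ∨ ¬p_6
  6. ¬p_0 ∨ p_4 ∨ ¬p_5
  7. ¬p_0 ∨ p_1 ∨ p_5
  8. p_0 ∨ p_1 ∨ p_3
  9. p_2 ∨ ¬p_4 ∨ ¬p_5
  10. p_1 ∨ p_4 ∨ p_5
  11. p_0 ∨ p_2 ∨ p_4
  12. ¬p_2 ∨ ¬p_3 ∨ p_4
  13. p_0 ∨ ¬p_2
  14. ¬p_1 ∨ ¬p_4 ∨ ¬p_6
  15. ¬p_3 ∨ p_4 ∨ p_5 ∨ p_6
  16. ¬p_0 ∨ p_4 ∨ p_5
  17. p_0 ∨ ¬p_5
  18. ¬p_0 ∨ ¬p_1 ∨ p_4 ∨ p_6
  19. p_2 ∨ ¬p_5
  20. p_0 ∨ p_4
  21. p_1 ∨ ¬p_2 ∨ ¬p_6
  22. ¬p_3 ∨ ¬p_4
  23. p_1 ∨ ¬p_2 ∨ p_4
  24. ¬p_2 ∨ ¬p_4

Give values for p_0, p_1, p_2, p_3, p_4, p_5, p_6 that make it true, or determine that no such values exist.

p_0=F; p_1=T; p_2=F; p_3=F; p_4=T; p_5=F; p_6=F

Set p_0 = False.
  then (p_0 ∨ ¬p_6) forces p_6 = False.
  then (p_0 ∨ ¬p_2) forces p_2 = False.
  then (p_0 ∨ ¬p_5) forces p_5 = False.
  then (p_0 ∨ p_4) forces p_4 = True.
  then (¬p_3 ∨ ¬p_4) forces p_3 = False.
  then (p_1 ∨ ¬p_4) forces p_1 = True.
All clauses satisfied.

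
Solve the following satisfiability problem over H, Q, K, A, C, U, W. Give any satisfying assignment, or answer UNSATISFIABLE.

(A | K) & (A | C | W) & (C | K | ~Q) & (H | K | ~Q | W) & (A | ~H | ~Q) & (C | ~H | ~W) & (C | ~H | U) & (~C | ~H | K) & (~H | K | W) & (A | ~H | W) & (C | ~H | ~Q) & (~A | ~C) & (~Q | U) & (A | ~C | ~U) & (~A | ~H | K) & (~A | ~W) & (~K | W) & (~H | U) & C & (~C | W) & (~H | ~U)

H: False; Q: False; K: True; A: False; C: True; U: False; W: True

Unit clause (C) forces C = True.
In (~C | W) only W is left, so W = True.
In (~A | ~C) only ~A is left, so A = False.
In (A | ~C | ~U) only ~U is left, so U = False.
In (~H | U) only ~H is left, so H = False.
In (A | K) only K is left, so K = True.
In (~Q | U) only ~Q is left, so Q = False.
All clauses satisfied.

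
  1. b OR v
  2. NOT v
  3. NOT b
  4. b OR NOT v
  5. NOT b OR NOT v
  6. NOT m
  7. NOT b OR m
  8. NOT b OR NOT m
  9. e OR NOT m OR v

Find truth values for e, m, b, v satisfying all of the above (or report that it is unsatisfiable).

Case b = True:
  Clause (NOT b) is falsified — contradiction.
Case b = False:
  (b OR v) forces v = True.
  Clause (NOT v) is falsified — contradiction.
Both cases fail, so the formula is unsatisfiable.

Unsatisfiable — no assignment works.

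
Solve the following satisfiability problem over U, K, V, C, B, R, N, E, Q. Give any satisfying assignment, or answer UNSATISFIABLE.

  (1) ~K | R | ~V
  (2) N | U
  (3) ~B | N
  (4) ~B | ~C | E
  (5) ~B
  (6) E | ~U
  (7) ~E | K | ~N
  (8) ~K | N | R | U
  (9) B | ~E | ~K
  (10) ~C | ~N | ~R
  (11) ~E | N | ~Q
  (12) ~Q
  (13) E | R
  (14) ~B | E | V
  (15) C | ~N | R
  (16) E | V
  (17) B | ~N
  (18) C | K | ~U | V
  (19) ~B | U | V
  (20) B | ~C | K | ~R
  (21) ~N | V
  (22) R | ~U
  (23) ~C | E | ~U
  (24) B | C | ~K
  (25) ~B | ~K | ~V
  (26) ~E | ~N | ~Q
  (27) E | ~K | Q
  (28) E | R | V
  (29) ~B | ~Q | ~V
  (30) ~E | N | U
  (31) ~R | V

Unit clause (~B) forces B = False.
Unit clause (~Q) forces Q = False.
In (B | ~N) only ~N is left, so N = False.
In (N | U) only U is left, so U = True.
In (E | ~U) only E is left, so E = True.
In (B | ~E | ~K) only ~K is left, so K = False.
In (R | ~U) only R is left, so R = True.
In (~R | V) only V is left, so V = True.
In (B | ~C | K | ~R) only ~C is left, so C = False.
All clauses satisfied.

U=T, K=F, V=T, C=F, B=F, R=T, N=F, E=T, Q=F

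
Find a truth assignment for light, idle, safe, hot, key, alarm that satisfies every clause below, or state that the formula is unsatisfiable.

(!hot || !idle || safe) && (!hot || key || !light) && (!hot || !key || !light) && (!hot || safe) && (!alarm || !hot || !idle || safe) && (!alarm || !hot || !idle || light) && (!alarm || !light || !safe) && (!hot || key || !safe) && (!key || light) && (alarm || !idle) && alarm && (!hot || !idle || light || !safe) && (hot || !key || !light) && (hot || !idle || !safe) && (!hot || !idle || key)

Unit clause (alarm) forces alarm = True.
Set light = False.
  then (!key || light) forces key = False.
Set idle = True.
  then (!alarm || !hot || !idle || light) forces hot = False.
  then (hot || !idle || !safe) forces safe = False.
All clauses satisfied.

light = False, idle = True, safe = False, hot = False, key = False, alarm = True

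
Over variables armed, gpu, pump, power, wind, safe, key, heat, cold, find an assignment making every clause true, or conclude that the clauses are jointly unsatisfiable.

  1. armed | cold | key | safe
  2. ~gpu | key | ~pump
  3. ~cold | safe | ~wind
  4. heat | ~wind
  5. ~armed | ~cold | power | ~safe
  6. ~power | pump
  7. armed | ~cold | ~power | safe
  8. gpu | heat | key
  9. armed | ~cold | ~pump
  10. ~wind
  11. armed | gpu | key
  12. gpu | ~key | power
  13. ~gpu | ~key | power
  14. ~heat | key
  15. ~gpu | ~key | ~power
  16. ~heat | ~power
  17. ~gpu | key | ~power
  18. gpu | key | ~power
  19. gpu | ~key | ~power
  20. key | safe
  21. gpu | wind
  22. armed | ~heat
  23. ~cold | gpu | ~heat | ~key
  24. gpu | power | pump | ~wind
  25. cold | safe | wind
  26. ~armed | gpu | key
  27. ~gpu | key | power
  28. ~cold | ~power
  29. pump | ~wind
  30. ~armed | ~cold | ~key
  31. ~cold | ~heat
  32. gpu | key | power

The formula is unsatisfiable.

Case pump = True:
  (~wind) forces wind = False.
  (gpu | wind) forces gpu = True.
  (~gpu | key | ~pump) forces key = True.
  (~gpu | ~key | power) forces power = True.
  Clause (~gpu | ~key | ~power) is falsified — contradiction.
Case pump = False:
  (~power | pump) forces power = False.
  (~wind) forces wind = False.
  (gpu | wind) forces gpu = True.
  (~gpu | ~key | power) forces key = False.
  Clause (~gpu | key | power) is falsified — contradiction.
Both cases fail, so the formula is unsatisfiable.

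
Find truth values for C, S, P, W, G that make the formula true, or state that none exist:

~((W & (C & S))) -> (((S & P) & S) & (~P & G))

C: True, S: True, P: False, W: True, G: False

  ~((W & (C & S))) -> (((S & P) & S) & (~P & G)) = True
    ~((W & (C & S))) = False
      W & (C & S) = True
        C & S = True
    ((S & P) & S) & (~P & G) = False
      (S & P) & S = False
        S & P = False
      ~P & G = False
        ~P = True
The formula evaluates to True.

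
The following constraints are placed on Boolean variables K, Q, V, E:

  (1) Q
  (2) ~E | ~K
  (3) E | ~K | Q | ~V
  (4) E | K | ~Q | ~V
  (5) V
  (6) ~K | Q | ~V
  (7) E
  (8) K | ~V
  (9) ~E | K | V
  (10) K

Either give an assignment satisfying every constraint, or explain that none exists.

Case K = True:
  (Q) forces Q = True.
  (~E | ~K) forces E = False.
  Clause (E) is falsified — contradiction.
Case K = False:
  Clause (K) is falsified — contradiction.
Both cases fail, so the formula is unsatisfiable.

No satisfying assignment exists.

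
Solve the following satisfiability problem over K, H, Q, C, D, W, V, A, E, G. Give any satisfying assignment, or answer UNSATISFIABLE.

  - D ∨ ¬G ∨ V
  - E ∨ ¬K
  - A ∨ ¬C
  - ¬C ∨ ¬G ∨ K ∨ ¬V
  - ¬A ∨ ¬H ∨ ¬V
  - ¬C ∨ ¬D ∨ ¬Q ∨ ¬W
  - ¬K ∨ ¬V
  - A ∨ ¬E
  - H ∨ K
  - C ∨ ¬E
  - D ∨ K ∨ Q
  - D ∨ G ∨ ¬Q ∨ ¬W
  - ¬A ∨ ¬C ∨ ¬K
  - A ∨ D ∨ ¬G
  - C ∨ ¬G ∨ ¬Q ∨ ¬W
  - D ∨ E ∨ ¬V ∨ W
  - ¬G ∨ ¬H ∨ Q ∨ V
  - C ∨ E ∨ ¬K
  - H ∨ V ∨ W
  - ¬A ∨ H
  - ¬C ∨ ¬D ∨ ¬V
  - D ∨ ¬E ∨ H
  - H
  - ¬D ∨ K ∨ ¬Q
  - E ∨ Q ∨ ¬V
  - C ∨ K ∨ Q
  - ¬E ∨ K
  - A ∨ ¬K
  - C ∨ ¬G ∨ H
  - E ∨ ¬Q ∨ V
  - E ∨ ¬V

K = False; H = True; Q = False; C = True; D = True; W = True; V = False; A = True; E = False; G = False

Unit clause (H) forces H = True.
Try K = True:
  (E ∨ ¬K) forces E = True.
  (¬K ∨ ¬V) forces V = False.
  (A ∨ ¬E) forces A = True.
  (C ∨ ¬E) forces C = True.
  clause (¬A ∨ ¬C ∨ ¬K) is falsified — backtrack.
So K = False.
  then (¬E ∨ K) forces E = False.
  then (E ∨ ¬V) forces V = False.
  then (E ∨ ¬Q ∨ V) forces Q = False.
  then (D ∨ K ∨ Q) forces D = True.
  then (¬G ∨ ¬H ∨ Q ∨ V) forces G = False.
  then (C ∨ K ∨ Q) forces C = True.
  then (A ∨ ¬C) forces A = True.
Set W = True.
All clauses satisfied.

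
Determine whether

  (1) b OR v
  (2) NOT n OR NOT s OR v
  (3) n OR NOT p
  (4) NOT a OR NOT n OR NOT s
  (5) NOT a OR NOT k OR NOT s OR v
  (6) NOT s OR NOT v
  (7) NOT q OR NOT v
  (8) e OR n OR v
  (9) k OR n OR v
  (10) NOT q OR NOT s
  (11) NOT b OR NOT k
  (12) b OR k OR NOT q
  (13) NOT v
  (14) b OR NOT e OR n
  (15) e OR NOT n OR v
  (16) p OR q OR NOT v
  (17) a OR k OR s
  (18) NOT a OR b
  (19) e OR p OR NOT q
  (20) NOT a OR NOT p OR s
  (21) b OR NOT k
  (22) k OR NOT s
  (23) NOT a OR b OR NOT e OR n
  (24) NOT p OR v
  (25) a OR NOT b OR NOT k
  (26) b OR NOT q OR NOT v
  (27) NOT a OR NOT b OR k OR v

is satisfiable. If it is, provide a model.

Case v = True:
  Clause (NOT v) is falsified — contradiction.
Case v = False:
  (b OR v) forces b = True.
  (NOT b OR NOT k) forces k = False.
  (k OR n OR v) forces n = True.
  (NOT n OR NOT s OR v) forces s = False.
  (e OR NOT n OR v) forces e = True.
  (a OR k OR s) forces a = True.
  Clause (NOT a OR NOT b OR k OR v) is falsified — contradiction.
Both cases fail, so the formula is unsatisfiable.

Unsatisfiable — no assignment works.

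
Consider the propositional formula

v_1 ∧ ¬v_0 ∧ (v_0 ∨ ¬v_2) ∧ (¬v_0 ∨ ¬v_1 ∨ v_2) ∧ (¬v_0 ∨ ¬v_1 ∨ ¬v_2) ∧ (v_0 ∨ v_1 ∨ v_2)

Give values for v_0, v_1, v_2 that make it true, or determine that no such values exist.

v_0 = False, v_1 = True, v_2 = False

Unit clause (v_1) forces v_1 = True.
Unit clause (¬v_0) forces v_0 = False.
In (v_0 ∨ ¬v_2) only ¬v_2 is left, so v_2 = False.
Check each clause:
  (v_1): v_1 holds.
  (¬v_0): ¬v_0 holds.
  (v_0 ∨ ¬v_2): ¬v_2 holds.
  (¬v_0 ∨ ¬v_1 ∨ v_2): ¬v_0 holds.
  (¬v_0 ∨ ¬v_1 ∨ ¬v_2): ¬v_0 holds.
  (v_0 ∨ v_1 ∨ v_2): v_1 holds.
All clauses satisfied.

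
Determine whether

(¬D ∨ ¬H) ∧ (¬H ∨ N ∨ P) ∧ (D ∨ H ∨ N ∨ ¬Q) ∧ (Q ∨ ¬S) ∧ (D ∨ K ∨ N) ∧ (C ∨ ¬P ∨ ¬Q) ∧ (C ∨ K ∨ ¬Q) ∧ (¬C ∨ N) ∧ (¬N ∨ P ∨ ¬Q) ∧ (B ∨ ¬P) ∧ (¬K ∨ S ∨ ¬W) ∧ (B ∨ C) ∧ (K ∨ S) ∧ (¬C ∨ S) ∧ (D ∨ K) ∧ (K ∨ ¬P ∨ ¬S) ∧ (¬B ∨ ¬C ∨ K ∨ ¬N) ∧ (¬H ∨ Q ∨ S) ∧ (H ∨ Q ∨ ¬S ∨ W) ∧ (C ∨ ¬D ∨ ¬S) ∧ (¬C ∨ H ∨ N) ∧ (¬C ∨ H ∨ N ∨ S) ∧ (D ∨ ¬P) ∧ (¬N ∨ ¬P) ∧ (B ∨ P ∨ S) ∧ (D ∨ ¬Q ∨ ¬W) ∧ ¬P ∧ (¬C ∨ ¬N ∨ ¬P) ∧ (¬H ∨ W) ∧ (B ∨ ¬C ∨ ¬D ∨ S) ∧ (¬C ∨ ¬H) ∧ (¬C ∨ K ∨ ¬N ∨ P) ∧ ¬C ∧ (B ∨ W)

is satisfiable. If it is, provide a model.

S: False, C: False, K: True, B: True, D: False, W: False, H: False, Q: False, P: False, N: False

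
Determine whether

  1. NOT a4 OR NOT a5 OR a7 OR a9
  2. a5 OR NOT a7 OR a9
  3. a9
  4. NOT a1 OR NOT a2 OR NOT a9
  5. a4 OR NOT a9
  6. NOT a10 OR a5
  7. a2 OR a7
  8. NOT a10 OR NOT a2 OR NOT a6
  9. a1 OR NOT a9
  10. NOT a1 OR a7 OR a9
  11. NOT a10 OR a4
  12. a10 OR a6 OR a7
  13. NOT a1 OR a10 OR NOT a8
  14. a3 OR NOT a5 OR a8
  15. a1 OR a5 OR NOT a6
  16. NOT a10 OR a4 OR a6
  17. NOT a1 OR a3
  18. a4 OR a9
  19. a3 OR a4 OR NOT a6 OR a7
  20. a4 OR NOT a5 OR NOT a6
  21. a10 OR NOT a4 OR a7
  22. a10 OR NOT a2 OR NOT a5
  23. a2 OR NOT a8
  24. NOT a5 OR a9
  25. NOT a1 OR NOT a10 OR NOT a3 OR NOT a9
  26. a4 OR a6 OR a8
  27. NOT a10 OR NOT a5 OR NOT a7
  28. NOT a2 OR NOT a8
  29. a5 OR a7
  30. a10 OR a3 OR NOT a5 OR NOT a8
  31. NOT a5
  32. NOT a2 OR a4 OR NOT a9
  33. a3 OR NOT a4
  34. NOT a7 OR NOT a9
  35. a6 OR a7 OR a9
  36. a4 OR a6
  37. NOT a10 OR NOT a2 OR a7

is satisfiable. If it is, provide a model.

Case a9 = True:
  (a4 OR NOT a9) forces a4 = True.
  (a1 OR NOT a9) forces a1 = True.
  (NOT a1 OR NOT a2 OR NOT a9) forces a2 = False.
  (a2 OR a7) forces a7 = True.
  Clause (NOT a7 OR NOT a9) is falsified — contradiction.
Case a9 = False:
  Clause (a9) is falsified — contradiction.
Both cases fail, so the formula is unsatisfiable.

Unsatisfiable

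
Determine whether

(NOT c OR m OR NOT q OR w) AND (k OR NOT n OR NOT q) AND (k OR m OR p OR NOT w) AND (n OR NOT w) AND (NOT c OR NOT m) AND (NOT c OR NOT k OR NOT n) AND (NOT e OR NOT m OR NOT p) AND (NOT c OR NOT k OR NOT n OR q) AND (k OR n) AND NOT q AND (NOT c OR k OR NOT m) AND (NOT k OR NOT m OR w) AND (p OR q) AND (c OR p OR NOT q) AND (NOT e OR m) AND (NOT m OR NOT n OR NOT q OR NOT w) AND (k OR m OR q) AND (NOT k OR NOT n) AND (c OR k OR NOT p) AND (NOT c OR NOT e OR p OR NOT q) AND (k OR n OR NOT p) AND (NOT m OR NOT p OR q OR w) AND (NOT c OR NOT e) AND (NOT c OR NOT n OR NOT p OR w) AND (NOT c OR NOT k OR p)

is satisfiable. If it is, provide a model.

Unit clause (NOT q) forces q = False.
In (p OR q) only p is left, so p = True.
Try k = False:
  (k OR n) forces n = True.
  (k OR m OR q) forces m = True.
  (NOT c OR NOT m) forces c = False.
  clause (c OR k OR NOT p) is falsified — backtrack.
So k = True.
  then (NOT k OR NOT n) forces n = False.
  then (n OR NOT w) forces w = False.
  then (NOT k OR NOT m OR w) forces m = False.
  then (NOT e OR m) forces e = False.
Set c = True.
All clauses satisfied.

k: True, p: True, q: False, c: True, n: False, m: False, w: False, e: False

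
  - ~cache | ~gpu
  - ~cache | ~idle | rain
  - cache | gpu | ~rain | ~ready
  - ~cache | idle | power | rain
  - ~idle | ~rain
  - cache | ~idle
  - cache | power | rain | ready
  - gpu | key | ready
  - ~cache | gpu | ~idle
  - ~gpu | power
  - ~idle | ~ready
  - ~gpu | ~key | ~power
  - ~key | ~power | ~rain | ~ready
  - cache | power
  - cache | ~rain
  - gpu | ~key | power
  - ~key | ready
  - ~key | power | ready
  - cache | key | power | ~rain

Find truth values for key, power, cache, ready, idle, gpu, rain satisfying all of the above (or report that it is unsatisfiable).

key = False; power = True; cache = True; ready = True; idle = False; gpu = False; rain = False

Set key = False.
Set power = True.
Set cache = True.
  then (~cache | ~gpu) forces gpu = False.
  then (gpu | key | ready) forces ready = True.
  then (~cache | gpu | ~idle) forces idle = False.
Set rain = False.
All clauses satisfied.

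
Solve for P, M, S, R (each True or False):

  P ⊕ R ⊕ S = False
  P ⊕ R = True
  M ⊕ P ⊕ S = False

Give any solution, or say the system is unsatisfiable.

P: False; M: True; S: True; R: True

P ⊕ R ⊕ S = F ⊕ T ⊕ T = False ✓
P ⊕ R = F ⊕ T = True ✓
M ⊕ P ⊕ S = T ⊕ F ⊕ T = False ✓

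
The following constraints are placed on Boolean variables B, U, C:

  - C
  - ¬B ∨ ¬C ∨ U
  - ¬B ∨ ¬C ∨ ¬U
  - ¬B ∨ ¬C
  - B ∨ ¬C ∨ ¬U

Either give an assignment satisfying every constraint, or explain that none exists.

Unit clause (C) forces C = True.
In (¬B ∨ ¬C) only ¬B is left, so B = False.
In (B ∨ ¬C ∨ ¬U) only ¬U is left, so U = False.
Check each clause:
  (C): C holds.
  (¬B ∨ ¬C ∨ U): ¬B holds.
  (¬B ∨ ¬C ∨ ¬U): ¬B holds.
  (¬B ∨ ¬C): ¬B holds.
  (B ∨ ¬C ∨ ¬U): ¬U holds.
All clauses satisfied.

B = False; U = False; C = True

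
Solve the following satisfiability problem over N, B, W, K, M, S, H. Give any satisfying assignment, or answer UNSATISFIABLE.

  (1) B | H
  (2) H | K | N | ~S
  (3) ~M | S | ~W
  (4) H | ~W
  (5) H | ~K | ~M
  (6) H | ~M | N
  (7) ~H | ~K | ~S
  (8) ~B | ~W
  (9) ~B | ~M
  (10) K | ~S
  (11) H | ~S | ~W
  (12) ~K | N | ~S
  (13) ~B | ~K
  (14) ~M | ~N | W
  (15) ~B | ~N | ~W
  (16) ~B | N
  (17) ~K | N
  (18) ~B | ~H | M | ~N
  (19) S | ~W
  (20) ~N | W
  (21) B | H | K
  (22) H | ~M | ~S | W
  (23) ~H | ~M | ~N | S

Set N = False.
  then (~B | N) forces B = False.
  then (~K | N) forces K = False.
  then (B | H | K) forces H = True.
  then (K | ~S) forces S = False.
  then (S | ~W) forces W = False.
Set M = False.
All clauses satisfied.

N = False; B = False; W = False; K = False; M = False; S = False; H = True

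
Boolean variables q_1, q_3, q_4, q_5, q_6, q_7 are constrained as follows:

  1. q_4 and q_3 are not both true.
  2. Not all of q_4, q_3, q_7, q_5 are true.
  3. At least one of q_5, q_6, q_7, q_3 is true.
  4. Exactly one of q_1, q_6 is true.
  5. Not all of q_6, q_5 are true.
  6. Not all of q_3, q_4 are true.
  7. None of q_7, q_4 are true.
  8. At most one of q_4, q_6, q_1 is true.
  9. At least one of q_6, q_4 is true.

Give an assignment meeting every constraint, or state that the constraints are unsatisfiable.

q_1 = False; q_3 = True; q_4 = False; q_5 = False; q_6 = True; q_7 = False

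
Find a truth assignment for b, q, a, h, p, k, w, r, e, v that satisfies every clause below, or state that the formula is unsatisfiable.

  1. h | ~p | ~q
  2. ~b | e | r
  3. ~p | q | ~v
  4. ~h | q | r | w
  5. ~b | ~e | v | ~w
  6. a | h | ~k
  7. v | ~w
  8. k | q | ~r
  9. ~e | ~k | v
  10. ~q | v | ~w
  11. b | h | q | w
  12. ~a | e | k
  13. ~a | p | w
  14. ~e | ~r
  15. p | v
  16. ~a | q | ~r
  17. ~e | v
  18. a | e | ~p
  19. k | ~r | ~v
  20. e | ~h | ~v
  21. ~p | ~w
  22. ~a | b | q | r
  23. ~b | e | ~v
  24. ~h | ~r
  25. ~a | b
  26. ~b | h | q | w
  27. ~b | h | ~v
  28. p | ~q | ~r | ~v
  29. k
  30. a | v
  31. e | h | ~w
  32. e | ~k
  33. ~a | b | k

Unit clause (k) forces k = True.
In (e | ~k) only e is left, so e = True.
In (~e | ~k | v) only v is left, so v = True.
In (~e | ~r) only ~r is left, so r = False.
Set b = False.
  then (~a | b) forces a = False.
  then (a | h | ~k) forces h = True.
Set q = True.
Set p = False.
Set w = False.
All clauses satisfied.

b = False, q = True, a = False, h = True, p = False, k = True, w = False, r = False, e = True, v = True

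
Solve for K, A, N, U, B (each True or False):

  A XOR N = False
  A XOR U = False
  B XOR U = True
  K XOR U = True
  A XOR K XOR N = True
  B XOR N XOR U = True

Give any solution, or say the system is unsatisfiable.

K=T, A=F, N=F, U=F, B=T

A XOR N = F XOR F = False ✓
A XOR U = F XOR F = False ✓
B XOR U = T XOR F = True ✓
K XOR U = T XOR F = True ✓
A XOR K XOR N = F XOR T XOR F = True ✓
B XOR N XOR U = T XOR F XOR F = True ✓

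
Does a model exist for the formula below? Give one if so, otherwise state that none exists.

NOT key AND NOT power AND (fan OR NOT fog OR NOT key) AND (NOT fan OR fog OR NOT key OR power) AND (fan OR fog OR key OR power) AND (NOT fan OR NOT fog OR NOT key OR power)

fan: True, fog: True, power: False, key: False

Unit clause (NOT key) forces key = False.
Unit clause (NOT power) forces power = False.
Set fan = True.
Set fog = True.
Check each clause:
  (NOT key): NOT key holds.
  (NOT power): NOT power holds.
  (fan OR NOT fog OR NOT key): fan holds.
  (NOT fan OR fog OR NOT key OR power): fog holds.
  (fan OR fog OR key OR power): fan holds.
  (NOT fan OR NOT fog OR NOT key OR power): NOT key holds.
All clauses satisfied.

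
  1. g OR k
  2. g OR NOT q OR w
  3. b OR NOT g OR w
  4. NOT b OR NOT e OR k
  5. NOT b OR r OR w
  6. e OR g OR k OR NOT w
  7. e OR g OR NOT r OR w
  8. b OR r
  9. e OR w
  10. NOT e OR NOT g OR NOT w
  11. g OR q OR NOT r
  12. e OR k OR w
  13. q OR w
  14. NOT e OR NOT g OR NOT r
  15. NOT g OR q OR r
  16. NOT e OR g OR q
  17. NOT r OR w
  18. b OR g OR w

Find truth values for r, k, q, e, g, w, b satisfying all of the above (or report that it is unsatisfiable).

r=T, k=F, q=T, e=F, g=T, w=T, b=T

Set r = True.
  then (NOT r OR w) forces w = True.
Set k = False.
  then (g OR k) forces g = True.
  then (NOT e OR NOT g OR NOT w) forces e = False.
Set q = True.
Set b = True.
All clauses satisfied.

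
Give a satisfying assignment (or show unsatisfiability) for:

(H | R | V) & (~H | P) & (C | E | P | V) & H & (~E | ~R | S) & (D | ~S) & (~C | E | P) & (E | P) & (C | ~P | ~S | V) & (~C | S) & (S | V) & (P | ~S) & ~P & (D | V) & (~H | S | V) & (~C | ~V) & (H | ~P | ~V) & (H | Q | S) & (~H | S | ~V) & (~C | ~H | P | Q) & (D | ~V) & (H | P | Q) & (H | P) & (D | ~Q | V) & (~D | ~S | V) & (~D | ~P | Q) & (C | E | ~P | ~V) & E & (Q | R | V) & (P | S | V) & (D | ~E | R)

Unsatisfiable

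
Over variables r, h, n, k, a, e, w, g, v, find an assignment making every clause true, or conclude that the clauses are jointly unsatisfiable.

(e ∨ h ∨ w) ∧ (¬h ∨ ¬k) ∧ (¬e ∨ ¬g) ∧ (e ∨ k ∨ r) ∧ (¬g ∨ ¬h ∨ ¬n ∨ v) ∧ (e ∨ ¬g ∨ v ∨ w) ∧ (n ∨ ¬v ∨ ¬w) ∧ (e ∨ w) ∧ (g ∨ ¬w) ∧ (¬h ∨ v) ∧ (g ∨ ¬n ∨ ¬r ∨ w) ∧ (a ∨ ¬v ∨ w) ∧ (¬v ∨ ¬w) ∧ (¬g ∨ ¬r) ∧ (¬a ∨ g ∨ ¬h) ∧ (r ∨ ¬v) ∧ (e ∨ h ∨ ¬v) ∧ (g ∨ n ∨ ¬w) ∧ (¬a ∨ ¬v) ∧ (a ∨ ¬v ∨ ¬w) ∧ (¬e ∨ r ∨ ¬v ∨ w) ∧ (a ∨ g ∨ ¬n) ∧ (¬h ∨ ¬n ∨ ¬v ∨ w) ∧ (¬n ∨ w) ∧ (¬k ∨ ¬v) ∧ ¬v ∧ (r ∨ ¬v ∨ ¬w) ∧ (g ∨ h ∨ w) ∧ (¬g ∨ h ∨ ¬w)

Case v = True:
  Clause (¬v) is falsified — contradiction.
Case v = False:
  (¬h ∨ v) forces h = False.
  If g = True:
    (¬e ∨ ¬g) forces e = False.
    (e ∨ h ∨ w) forces w = True.
    clause (¬g ∨ h ∨ ¬w) is falsified.
  If g = False:
    (g ∨ ¬w) forces w = False.
    clause (g ∨ h ∨ w) is falsified.
  Every sub-case reaches a contradiction.
Both cases fail, so the formula is unsatisfiable.

The formula is unsatisfiable.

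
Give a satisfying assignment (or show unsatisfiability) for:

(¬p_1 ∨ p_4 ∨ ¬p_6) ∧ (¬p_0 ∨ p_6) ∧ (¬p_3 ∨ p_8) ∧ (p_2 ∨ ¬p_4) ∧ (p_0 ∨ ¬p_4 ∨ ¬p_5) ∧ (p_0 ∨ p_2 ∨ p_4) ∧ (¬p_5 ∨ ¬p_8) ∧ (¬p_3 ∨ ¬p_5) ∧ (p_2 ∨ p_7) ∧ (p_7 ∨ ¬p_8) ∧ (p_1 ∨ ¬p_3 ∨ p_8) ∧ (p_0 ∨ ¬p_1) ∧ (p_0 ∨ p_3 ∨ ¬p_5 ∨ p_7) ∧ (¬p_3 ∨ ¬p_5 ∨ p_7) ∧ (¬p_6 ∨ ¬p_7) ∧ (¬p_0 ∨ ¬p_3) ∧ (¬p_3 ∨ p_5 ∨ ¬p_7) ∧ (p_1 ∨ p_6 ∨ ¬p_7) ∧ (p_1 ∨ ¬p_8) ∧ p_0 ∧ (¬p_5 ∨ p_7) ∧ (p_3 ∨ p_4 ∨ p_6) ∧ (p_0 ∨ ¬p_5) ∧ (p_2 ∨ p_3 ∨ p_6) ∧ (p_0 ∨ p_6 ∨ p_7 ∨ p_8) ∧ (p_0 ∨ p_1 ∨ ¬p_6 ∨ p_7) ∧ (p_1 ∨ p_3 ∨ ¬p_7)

Unit clause (p_0) forces p_0 = True.
In (¬p_0 ∨ p_6) only p_6 is left, so p_6 = True.
In (¬p_6 ∨ ¬p_7) only ¬p_7 is left, so p_7 = False.
In (¬p_0 ∨ ¬p_3) only ¬p_3 is left, so p_3 = False.
In (¬p_5 ∨ p_7) only ¬p_5 is left, so p_5 = False.
In (p_2 ∨ p_7) only p_2 is left, so p_2 = True.
In (p_7 ∨ ¬p_8) only ¬p_8 is left, so p_8 = False.
Set p_1 = False.
Set p_4 = False.
All clauses satisfied.

p_0 = True, p_1 = False, p_2 = True, p_3 = False, p_4 = False, p_5 = False, p_6 = True, p_7 = False, p_8 = False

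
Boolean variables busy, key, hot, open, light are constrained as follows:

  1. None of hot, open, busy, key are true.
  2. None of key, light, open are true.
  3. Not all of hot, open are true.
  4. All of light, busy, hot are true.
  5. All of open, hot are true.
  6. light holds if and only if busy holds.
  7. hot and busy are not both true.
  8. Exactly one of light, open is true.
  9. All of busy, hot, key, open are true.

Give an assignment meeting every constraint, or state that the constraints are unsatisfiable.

Unsatisfiable — no assignment works.

Case busy = True:
  Constraint (1) is violated (busy=T) — contradiction.
Case busy = False:
  Constraint (4) is violated (busy=F) — contradiction.
Both cases fail — unsatisfiable.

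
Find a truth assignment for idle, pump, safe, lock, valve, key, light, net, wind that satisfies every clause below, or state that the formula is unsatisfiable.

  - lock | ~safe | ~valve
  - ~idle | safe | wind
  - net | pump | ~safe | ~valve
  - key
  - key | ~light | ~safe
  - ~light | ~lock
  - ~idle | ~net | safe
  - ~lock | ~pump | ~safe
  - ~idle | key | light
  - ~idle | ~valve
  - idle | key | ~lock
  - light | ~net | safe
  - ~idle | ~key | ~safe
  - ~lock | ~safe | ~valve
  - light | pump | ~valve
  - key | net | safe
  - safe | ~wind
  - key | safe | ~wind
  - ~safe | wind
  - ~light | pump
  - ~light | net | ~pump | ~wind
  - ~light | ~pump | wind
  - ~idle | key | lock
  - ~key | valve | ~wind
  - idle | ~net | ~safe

idle = False, pump = True, safe = False, lock = False, valve = False, key = True, light = False, net = False, wind = False

Unit clause (key) forces key = True.
Try idle = True:
  (~idle | ~valve) forces valve = False.
  (~idle | ~key | ~safe) forces safe = False.
  (~idle | safe | wind) forces wind = True.
  clause (safe | ~wind) is falsified — backtrack.
So idle = False.
Set pump = True.
Set safe = False.
  then (safe | ~wind) forces wind = False.
  then (~light | ~pump | wind) forces light = False.
  then (light | ~net | safe) forces net = False.
Set lock = False.
Set valve = False.
All clauses satisfied.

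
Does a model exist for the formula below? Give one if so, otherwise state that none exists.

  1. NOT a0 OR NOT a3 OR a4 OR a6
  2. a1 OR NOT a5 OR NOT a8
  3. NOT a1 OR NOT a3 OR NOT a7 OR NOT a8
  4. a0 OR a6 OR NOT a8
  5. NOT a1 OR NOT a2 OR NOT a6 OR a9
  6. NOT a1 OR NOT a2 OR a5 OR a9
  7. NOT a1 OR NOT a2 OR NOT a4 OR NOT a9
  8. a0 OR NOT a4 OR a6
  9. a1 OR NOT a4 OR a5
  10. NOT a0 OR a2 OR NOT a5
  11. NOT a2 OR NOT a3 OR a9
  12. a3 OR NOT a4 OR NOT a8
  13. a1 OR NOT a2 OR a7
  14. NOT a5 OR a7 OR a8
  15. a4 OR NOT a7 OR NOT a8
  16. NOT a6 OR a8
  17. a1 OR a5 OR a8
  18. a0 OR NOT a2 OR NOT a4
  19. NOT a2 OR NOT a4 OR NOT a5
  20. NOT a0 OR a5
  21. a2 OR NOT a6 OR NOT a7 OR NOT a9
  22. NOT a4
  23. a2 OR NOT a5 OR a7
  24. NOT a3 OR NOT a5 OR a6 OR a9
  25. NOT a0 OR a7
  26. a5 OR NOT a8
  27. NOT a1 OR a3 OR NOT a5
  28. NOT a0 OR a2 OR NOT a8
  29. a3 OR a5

a0 = False, a1 = False, a2 = True, a3 = False, a4 = False, a5 = True, a6 = False, a7 = True, a8 = False, a9 = True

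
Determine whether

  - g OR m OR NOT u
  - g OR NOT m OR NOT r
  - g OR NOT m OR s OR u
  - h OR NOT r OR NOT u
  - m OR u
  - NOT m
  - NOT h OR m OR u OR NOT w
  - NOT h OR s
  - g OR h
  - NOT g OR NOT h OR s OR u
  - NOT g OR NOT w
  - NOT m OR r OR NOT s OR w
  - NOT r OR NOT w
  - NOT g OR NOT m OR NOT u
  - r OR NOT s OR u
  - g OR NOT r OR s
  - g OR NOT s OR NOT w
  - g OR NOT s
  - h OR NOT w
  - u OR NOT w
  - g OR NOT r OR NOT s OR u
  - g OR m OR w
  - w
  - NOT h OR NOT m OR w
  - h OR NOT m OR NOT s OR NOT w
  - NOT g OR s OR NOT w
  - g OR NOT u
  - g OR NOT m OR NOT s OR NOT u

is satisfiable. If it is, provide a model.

Case w = True:
  (NOT m) forces m = False.
  (m OR u) forces u = True.
  (g OR m OR NOT u) forces g = True.
  Clause (NOT g OR NOT w) is falsified — contradiction.
Case w = False:
  Clause (w) is falsified — contradiction.
Both cases fail, so the formula is unsatisfiable.

The formula is unsatisfiable.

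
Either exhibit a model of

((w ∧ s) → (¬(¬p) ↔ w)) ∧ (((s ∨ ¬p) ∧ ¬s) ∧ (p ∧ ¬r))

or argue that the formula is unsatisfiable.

The formula is unsatisfiable.

Case s = True: the conjunct ¬s is False.
Case s = False: the formula simplifies to ¬p ∧ (p ∧ ¬r).
  p = True: the conjunct ¬p is False.
  p = False: the conjunct p is False.
Both cases fail — unsatisfiable.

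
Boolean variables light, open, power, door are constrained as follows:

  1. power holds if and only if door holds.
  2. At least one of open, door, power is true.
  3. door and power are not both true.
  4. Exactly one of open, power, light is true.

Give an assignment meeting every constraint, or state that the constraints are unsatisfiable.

light = False, open = True, power = False, door = False

  (1) power=F, door=F — same ✓
  (2) {open, door, power}: 1 true — at least one ✓
  (3) door=F, power=F — not both ✓
  (4) {open, power, light}: 1 true — exactly one ✓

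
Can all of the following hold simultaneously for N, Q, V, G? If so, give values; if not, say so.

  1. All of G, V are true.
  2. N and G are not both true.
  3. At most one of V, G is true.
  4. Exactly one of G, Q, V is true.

The formula is unsatisfiable.

Case V = True:
  (1) forces G = True.
  Constraint (3) is violated (V=T, G=T) — contradiction.
Case V = False:
  Constraint (1) is violated (V=F) — contradiction.
Both cases fail — unsatisfiable.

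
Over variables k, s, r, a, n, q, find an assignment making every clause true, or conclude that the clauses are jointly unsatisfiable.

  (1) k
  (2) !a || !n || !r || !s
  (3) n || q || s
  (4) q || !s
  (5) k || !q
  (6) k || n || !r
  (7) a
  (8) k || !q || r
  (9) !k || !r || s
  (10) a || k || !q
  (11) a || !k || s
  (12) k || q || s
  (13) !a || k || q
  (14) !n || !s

Unit clause (k) forces k = True.
Unit clause (a) forces a = True.
Set s = False.
  then (!k || !r || s) forces r = False.
Set n = True.
Set q = True.
All clauses satisfied.

k = True, s = False, r = False, a = True, n = True, q = True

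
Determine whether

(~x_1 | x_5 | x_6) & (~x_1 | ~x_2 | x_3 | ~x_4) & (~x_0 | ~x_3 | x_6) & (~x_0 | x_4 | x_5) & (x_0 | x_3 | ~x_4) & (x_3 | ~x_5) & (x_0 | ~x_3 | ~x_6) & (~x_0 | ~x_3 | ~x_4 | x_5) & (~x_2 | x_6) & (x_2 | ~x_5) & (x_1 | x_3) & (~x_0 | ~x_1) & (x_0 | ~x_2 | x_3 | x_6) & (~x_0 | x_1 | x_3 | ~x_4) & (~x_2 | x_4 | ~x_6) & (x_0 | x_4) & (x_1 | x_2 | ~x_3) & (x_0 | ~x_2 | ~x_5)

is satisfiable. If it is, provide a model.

x_0=T; x_1=F; x_2=T; x_3=T; x_4=T; x_5=T; x_6=T

Set x_0 = True.
  then (~x_0 | ~x_1) forces x_1 = False.
  then (x_1 | x_3) forces x_3 = True.
  then (x_1 | x_2 | ~x_3) forces x_2 = True.
  then (~x_0 | ~x_3 | x_6) forces x_6 = True.
  then (~x_2 | x_4 | ~x_6) forces x_4 = True.
  then (~x_0 | ~x_3 | ~x_4 | x_5) forces x_5 = True.
All clauses satisfied.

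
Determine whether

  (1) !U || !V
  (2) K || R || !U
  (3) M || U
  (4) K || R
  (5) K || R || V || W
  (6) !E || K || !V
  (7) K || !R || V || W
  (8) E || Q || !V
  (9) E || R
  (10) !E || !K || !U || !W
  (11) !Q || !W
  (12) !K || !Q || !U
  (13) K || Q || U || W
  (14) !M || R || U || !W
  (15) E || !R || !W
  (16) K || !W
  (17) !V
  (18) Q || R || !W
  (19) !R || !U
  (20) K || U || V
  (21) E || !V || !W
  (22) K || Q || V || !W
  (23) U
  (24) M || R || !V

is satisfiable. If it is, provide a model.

W = False, E = True, R = False, K = True, U = True, Q = False, M = False, V = False

Unit clause (!V) forces V = False.
Unit clause (U) forces U = True.
In (!R || !U) only !R is left, so R = False.
In (K || R || !U) only K is left, so K = True.
In (E || R) only E is left, so E = True.
In (!E || !K || !U || !W) only !W is left, so W = False.
In (!K || !Q || !U) only !Q is left, so Q = False.
Set M = False.
All clauses satisfied.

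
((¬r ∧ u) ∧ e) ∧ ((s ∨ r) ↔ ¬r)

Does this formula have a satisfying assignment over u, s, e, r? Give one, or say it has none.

u = True; s = True; e = True; r = False

  (¬r ∧ u) ∧ e = True
    ¬r ∧ u = True
      ¬r = True
  (s ∨ r) ↔ ¬r = True
    s ∨ r = True
    ¬r = True
Both conjuncts True, so the formula holds.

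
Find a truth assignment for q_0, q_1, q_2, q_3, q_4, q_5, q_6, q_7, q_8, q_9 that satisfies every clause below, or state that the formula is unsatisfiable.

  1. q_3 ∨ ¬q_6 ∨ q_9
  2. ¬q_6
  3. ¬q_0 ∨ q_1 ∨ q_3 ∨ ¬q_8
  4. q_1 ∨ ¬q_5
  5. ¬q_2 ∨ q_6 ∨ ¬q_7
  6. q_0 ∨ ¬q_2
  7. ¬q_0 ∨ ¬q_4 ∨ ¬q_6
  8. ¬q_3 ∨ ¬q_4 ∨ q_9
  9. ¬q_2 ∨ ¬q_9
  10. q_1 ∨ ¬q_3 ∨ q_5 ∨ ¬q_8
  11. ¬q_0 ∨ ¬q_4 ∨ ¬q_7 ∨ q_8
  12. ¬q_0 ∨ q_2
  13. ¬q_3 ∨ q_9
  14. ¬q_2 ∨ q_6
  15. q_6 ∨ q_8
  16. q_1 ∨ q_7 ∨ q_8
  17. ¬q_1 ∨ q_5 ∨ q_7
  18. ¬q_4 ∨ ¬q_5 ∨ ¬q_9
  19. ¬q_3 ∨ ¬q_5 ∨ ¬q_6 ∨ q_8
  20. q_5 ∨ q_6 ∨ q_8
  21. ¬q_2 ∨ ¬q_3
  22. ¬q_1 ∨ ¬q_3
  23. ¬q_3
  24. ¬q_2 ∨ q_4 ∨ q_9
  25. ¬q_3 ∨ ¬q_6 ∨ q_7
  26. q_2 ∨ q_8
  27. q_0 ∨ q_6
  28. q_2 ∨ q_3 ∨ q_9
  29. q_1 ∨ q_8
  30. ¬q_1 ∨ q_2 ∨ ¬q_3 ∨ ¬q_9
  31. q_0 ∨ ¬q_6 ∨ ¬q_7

Case q_6 = True:
  Clause (¬q_6) is falsified — contradiction.
Case q_6 = False:
  (¬q_2 ∨ q_6) forces q_2 = False.
  (¬q_0 ∨ q_2) forces q_0 = False.
  Clause (q_0 ∨ q_6) is falsified — contradiction.
Both cases fail, so the formula is unsatisfiable.

The formula is unsatisfiable.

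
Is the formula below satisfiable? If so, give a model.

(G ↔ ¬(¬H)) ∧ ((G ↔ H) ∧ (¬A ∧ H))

G = True; A = False; H = True

  G ↔ ¬(¬H) = True
    ¬(¬H) = True
      ¬H = False
  (G ↔ H) ∧ (¬A ∧ H) = True
    G ↔ H = True
    ¬A ∧ H = True
      ¬A = True
Both conjuncts True, so the formula holds.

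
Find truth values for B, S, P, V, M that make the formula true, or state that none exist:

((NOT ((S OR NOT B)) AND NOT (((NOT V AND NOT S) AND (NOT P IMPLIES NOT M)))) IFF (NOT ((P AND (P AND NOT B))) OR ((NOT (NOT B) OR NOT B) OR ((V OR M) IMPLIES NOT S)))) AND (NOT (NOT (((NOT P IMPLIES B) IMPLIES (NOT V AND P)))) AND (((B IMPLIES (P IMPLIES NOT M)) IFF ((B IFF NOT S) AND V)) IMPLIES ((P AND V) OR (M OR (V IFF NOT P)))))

Unsatisfiable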